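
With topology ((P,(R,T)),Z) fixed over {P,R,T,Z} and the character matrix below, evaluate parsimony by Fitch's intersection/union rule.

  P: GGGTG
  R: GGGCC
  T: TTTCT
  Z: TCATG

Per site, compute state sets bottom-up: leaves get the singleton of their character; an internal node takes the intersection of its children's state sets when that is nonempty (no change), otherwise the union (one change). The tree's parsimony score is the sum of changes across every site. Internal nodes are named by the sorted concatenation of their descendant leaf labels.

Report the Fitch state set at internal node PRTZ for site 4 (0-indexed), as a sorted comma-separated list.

G

RT@0: {G} ∪ {T} = {G,T} (union, +1)
PRT@0: {G} ∩ {G,T} = {G} (intersection, +0)
PRTZ@0: {G} ∪ {T} = {G,T} (union, +1)
RT@1: {G} ∪ {T} = {G,T} (union, +1)
PRT@1: {G} ∩ {G,T} = {G} (intersection, +0)
PRTZ@1: {G} ∪ {C} = {C,G} (union, +1)
RT@2: {G} ∪ {T} = {G,T} (union, +1)
PRT@2: {G} ∩ {G,T} = {G} (intersection, +0)
PRTZ@2: {G} ∪ {A} = {A,G} (union, +1)
RT@3: {C} ∩ {C} = {C} (intersection, +0)
PRT@3: {T} ∪ {C} = {C,T} (union, +1)
PRTZ@3: {C,T} ∩ {T} = {T} (intersection, +0)
RT@4: {C} ∪ {T} = {C,T} (union, +1)
PRT@4: {G} ∪ {C,T} = {C,G,T} (union, +1)
PRTZ@4: {C,G,T} ∩ {G} = {G} (intersection, +0)
per-site changes: [2, 2, 2, 1, 2]; total = 9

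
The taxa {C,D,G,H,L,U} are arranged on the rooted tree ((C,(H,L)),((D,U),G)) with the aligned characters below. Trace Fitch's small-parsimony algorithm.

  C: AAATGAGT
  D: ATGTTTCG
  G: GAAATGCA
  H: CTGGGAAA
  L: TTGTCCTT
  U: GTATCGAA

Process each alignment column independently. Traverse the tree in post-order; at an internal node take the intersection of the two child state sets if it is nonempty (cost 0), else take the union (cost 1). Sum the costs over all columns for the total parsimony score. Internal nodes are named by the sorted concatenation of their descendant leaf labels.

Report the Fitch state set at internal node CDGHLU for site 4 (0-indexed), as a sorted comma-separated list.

HL@0: {C} ∪ {T} = {C,T} (union, +1)
CHL@0: {A} ∪ {C,T} = {A,C,T} (union, +1)
DU@0: {A} ∪ {G} = {A,G} (union, +1)
DGU@0: {A,G} ∩ {G} = {G} (intersection, +0)
CDGHLU@0: {A,C,T} ∪ {G} = {A,C,G,T} (union, +1)
HL@1: {T} ∩ {T} = {T} (intersection, +0)
CHL@1: {A} ∪ {T} = {A,T} (union, +1)
DU@1: {T} ∩ {T} = {T} (intersection, +0)
DGU@1: {T} ∪ {A} = {A,T} (union, +1)
CDGHLU@1: {A,T} ∩ {A,T} = {A,T} (intersection, +0)
HL@2: {G} ∩ {G} = {G} (intersection, +0)
CHL@2: {A} ∪ {G} = {A,G} (union, +1)
DU@2: {G} ∪ {A} = {A,G} (union, +1)
DGU@2: {A,G} ∩ {A} = {A} (intersection, +0)
CDGHLU@2: {A,G} ∩ {A} = {A} (intersection, +0)
HL@3: {G} ∪ {T} = {G,T} (union, +1)
CHL@3: {T} ∩ {G,T} = {T} (intersection, +0)
DU@3: {T} ∩ {T} = {T} (intersection, +0)
DGU@3: {T} ∪ {A} = {A,T} (union, +1)
CDGHLU@3: {T} ∩ {A,T} = {T} (intersection, +0)
HL@4: {G} ∪ {C} = {C,G} (union, +1)
CHL@4: {G} ∩ {C,G} = {G} (intersection, +0)
DU@4: {T} ∪ {C} = {C,T} (union, +1)
DGU@4: {C,T} ∩ {T} = {T} (intersection, +0)
CDGHLU@4: {G} ∪ {T} = {G,T} (union, +1)
HL@5: {A} ∪ {C} = {A,C} (union, +1)
CHL@5: {A} ∩ {A,C} = {A} (intersection, +0)
DU@5: {T} ∪ {G} = {G,T} (union, +1)
DGU@5: {G,T} ∩ {G} = {G} (intersection, +0)
CDGHLU@5: {A} ∪ {G} = {A,G} (union, +1)
HL@6: {A} ∪ {T} = {A,T} (union, +1)
CHL@6: {G} ∪ {A,T} = {A,G,T} (union, +1)
DU@6: {C} ∪ {A} = {A,C} (union, +1)
DGU@6: {A,C} ∩ {C} = {C} (intersection, +0)
CDGHLU@6: {A,G,T} ∪ {C} = {A,C,G,T} (union, +1)
HL@7: {A} ∪ {T} = {A,T} (union, +1)
CHL@7: {T} ∩ {A,T} = {T} (intersection, +0)
DU@7: {G} ∪ {A} = {A,G} (union, +1)
DGU@7: {A,G} ∩ {A} = {A} (intersection, +0)
CDGHLU@7: {T} ∪ {A} = {A,T} (union, +1)
per-site changes: [4, 2, 2, 2, 3, 3, 4, 3]; total = 23

G,T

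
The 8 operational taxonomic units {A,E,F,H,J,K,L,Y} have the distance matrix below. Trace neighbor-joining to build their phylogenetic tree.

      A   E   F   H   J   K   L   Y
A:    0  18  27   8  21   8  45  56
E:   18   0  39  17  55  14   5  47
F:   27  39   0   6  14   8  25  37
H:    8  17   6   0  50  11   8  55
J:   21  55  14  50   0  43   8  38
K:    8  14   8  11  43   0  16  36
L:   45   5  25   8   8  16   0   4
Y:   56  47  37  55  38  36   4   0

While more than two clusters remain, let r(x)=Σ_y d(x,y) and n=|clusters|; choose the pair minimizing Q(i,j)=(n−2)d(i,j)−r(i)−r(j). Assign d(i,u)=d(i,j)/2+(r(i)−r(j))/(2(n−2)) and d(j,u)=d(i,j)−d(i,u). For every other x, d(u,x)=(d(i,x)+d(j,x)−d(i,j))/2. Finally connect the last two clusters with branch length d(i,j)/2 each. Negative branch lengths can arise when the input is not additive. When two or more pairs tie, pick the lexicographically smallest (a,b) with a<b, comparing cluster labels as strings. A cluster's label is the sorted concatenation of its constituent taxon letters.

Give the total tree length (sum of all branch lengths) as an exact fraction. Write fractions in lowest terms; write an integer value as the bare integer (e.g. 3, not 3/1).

1. join L+Y (d=4, Q=-360) ⇒ LY; edges |L|=-23/2, |Y|=31/2
  updated: d(A,LY)=97/2, d(E,LY)=24, d(F,LY)=29, d(H,LY)=59/2, d(J,LY)=21, d(K,LY)=24
2. join J+LY (d=21, Q=-275) ⇒ JLY; edges |J|=133/10, |LY|=77/10
  updated: d(A,JLY)=97/4, d(E,JLY)=29, d(F,JLY)=11, d(H,JLY)=117/4, d(JLY,K)=23
3. join F+JLY (d=11, Q=-327/2) ⇒ FJLY; edges |F|=37/16, |JLY|=139/16
  updated: d(A,FJLY)=161/8, d(E,FJLY)=57/2, d(FJLY,H)=97/8, d(FJLY,K)=10
4. join FJLY+K (d=10, Q=-335/4) ⇒ FJKLY; edges |FJLY|=77/8, |K|=3/8
  updated: d(A,FJKLY)=145/16, d(E,FJKLY)=65/4, d(FJKLY,H)=105/16
5. join A+H (d=8, Q=-405/8) ⇒ AH; edges |A|=39/8, |H|=25/8
  updated: d(AH,E)=27/2, d(AH,FJKLY)=61/16
6. join AH+E (d=27/2, Q=-537/16) ⇒ AEH; edges |AH|=17/32, |E|=415/32
  updated: d(AEH,FJKLY)=105/32
7. join AEH+FJKLY (d=105/32) ⇒ AEFHJKLY; edges |AEH|=105/64, |FJKLY|=105/64
final tree: (((A:39/8,H:25/8):17/32,E:415/32):105/64,((F:37/16,(J:133/10,(L:-23/2,Y:31/2):77/10):139/16):77/8,K:3/8):105/64)
total length: 2265/32

2265/32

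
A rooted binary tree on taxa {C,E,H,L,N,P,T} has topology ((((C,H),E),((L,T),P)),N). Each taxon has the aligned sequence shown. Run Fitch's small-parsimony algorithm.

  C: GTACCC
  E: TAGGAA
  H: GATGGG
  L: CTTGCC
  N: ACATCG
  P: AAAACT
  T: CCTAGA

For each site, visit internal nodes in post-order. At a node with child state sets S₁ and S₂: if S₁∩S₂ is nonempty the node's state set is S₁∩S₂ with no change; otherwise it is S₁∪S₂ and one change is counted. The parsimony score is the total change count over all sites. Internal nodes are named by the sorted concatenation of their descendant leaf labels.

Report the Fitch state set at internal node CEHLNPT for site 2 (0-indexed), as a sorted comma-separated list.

[col 0] CH: children C:{G}, H:{G} ∩→ {G}; cost 0
[col 0] CEH: children CH:{G}, E:{T} ∪→ {G,T}; cost 1
[col 0] LT: children L:{C}, T:{C} ∩→ {C}; cost 0
[col 0] LPT: children LT:{C}, P:{A} ∪→ {A,C}; cost 1
[col 0] CEHLPT: children CEH:{G,T}, LPT:{A,C} ∪→ {A,C,G,T}; cost 1
[col 0] CEHLNPT: children CEHLPT:{A,C,G,T}, N:{A} ∩→ {A}; cost 0
[col 1] CH: children C:{T}, H:{A} ∪→ {A,T}; cost 1
[col 1] CEH: children CH:{A,T}, E:{A} ∩→ {A}; cost 0
[col 1] LT: children L:{T}, T:{C} ∪→ {C,T}; cost 1
[col 1] LPT: children LT:{C,T}, P:{A} ∪→ {A,C,T}; cost 1
[col 1] CEHLPT: children CEH:{A}, LPT:{A,C,T} ∩→ {A}; cost 0
[col 1] CEHLNPT: children CEHLPT:{A}, N:{C} ∪→ {A,C}; cost 1
[col 2] CH: children C:{A}, H:{T} ∪→ {A,T}; cost 1
[col 2] CEH: children CH:{A,T}, E:{G} ∪→ {A,G,T}; cost 1
[col 2] LT: children L:{T}, T:{T} ∩→ {T}; cost 0
[col 2] LPT: children LT:{T}, P:{A} ∪→ {A,T}; cost 1
[col 2] CEHLPT: children CEH:{A,G,T}, LPT:{A,T} ∩→ {A,T}; cost 0
[col 2] CEHLNPT: children CEHLPT:{A,T}, N:{A} ∩→ {A}; cost 0
[col 3] CH: children C:{C}, H:{G} ∪→ {C,G}; cost 1
[col 3] CEH: children CH:{C,G}, E:{G} ∩→ {G}; cost 0
[col 3] LT: children L:{G}, T:{A} ∪→ {A,G}; cost 1
[col 3] LPT: children LT:{A,G}, P:{A} ∩→ {A}; cost 0
[col 3] CEHLPT: children CEH:{G}, LPT:{A} ∪→ {A,G}; cost 1
[col 3] CEHLNPT: children CEHLPT:{A,G}, N:{T} ∪→ {A,G,T}; cost 1
[col 4] CH: children C:{C}, H:{G} ∪→ {C,G}; cost 1
[col 4] CEH: children CH:{C,G}, E:{A} ∪→ {A,C,G}; cost 1
[col 4] LT: children L:{C}, T:{G} ∪→ {C,G}; cost 1
[col 4] LPT: children LT:{C,G}, P:{C} ∩→ {C}; cost 0
[col 4] CEHLPT: children CEH:{A,C,G}, LPT:{C} ∩→ {C}; cost 0
[col 4] CEHLNPT: children CEHLPT:{C}, N:{C} ∩→ {C}; cost 0
[col 5] CH: children C:{C}, H:{G} ∪→ {C,G}; cost 1
[col 5] CEH: children CH:{C,G}, E:{A} ∪→ {A,C,G}; cost 1
[col 5] LT: children L:{C}, T:{A} ∪→ {A,C}; cost 1
[col 5] LPT: children LT:{A,C}, P:{T} ∪→ {A,C,T}; cost 1
[col 5] CEHLPT: children CEH:{A,C,G}, LPT:{A,C,T} ∩→ {A,C}; cost 0
[col 5] CEHLNPT: children CEHLPT:{A,C}, N:{G} ∪→ {A,C,G}; cost 1
per-site changes: [3, 4, 3, 4, 3, 5]; total = 22

A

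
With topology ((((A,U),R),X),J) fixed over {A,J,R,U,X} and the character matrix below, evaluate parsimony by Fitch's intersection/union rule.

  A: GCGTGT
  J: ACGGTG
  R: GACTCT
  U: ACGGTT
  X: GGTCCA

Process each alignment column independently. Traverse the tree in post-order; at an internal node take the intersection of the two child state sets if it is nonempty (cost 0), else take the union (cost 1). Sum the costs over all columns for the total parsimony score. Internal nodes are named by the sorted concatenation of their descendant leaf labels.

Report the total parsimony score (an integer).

14

site 0, node AU: A={G} ∪ U={A} → {A,G} (+1)
site 0, node ARU: AU={A,G} ∩ R={G} → {G} (+0)
site 0, node ARUX: ARU={G} ∩ X={G} → {G} (+0)
site 0, node AJRUX: ARUX={G} ∪ J={A} → {A,G} (+1)
site 1, node AU: A={C} ∩ U={C} → {C} (+0)
site 1, node ARU: AU={C} ∪ R={A} → {A,C} (+1)
site 1, node ARUX: ARU={A,C} ∪ X={G} → {A,C,G} (+1)
site 1, node AJRUX: ARUX={A,C,G} ∩ J={C} → {C} (+0)
site 2, node AU: A={G} ∩ U={G} → {G} (+0)
site 2, node ARU: AU={G} ∪ R={C} → {C,G} (+1)
site 2, node ARUX: ARU={C,G} ∪ X={T} → {C,G,T} (+1)
site 2, node AJRUX: ARUX={C,G,T} ∩ J={G} → {G} (+0)
site 3, node AU: A={T} ∪ U={G} → {G,T} (+1)
site 3, node ARU: AU={G,T} ∩ R={T} → {T} (+0)
site 3, node ARUX: ARU={T} ∪ X={C} → {C,T} (+1)
site 3, node AJRUX: ARUX={C,T} ∪ J={G} → {C,G,T} (+1)
site 4, node AU: A={G} ∪ U={T} → {G,T} (+1)
site 4, node ARU: AU={G,T} ∪ R={C} → {C,G,T} (+1)
site 4, node ARUX: ARU={C,G,T} ∩ X={C} → {C} (+0)
site 4, node AJRUX: ARUX={C} ∪ J={T} → {C,T} (+1)
site 5, node AU: A={T} ∩ U={T} → {T} (+0)
site 5, node ARU: AU={T} ∩ R={T} → {T} (+0)
site 5, node ARUX: ARU={T} ∪ X={A} → {A,T} (+1)
site 5, node AJRUX: ARUX={A,T} ∪ J={G} → {A,G,T} (+1)
per-site changes: [2, 2, 2, 3, 3, 2]; total = 14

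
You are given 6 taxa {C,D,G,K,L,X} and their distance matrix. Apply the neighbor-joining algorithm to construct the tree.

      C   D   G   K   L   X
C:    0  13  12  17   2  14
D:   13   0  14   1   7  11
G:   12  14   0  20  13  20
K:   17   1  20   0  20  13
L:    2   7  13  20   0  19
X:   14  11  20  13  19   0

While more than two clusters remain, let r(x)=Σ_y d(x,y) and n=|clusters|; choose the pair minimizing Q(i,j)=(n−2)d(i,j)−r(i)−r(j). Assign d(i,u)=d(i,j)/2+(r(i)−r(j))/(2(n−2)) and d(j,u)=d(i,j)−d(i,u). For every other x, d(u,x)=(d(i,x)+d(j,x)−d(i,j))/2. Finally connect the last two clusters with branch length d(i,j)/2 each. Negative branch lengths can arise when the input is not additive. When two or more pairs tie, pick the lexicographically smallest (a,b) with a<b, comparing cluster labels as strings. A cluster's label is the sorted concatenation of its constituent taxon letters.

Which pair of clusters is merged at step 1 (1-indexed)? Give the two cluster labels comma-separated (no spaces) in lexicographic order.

D,K

1. join D+K (d=1, Q=-113) ⇒ DK; edges |D|=-21/8, |K|=29/8
  updated: d(C,DK)=29/2, d(DK,G)=33/2, d(DK,L)=13, d(DK,X)=23/2
2. join DK+X (d=23/2, Q=-171/2) ⇒ DKX; edges |DK|=17/4, |X|=29/4
  updated: d(C,DKX)=17/2, d(DKX,G)=25/2, d(DKX,L)=41/4
3. join C+L (d=2, Q=-175/4) ⇒ CL; edges |C|=5/16, |L|=27/16
  updated: d(CL,DKX)=67/8, d(CL,G)=23/2
4. join CL+DKX (d=67/8, Q=-259/8) ⇒ CDKLX; edges |CL|=59/16, |DKX|=75/16
  updated: d(CDKLX,G)=125/16
5. join CDKLX+G (d=125/16) ⇒ CDGKLX; edges |CDKLX|=125/32, |G|=125/32
final tree: (((C:5/16,L:27/16):59/16,((D:-21/8,K:29/8):17/4,X:29/4):75/16):125/32,G:125/32)
total length: 491/16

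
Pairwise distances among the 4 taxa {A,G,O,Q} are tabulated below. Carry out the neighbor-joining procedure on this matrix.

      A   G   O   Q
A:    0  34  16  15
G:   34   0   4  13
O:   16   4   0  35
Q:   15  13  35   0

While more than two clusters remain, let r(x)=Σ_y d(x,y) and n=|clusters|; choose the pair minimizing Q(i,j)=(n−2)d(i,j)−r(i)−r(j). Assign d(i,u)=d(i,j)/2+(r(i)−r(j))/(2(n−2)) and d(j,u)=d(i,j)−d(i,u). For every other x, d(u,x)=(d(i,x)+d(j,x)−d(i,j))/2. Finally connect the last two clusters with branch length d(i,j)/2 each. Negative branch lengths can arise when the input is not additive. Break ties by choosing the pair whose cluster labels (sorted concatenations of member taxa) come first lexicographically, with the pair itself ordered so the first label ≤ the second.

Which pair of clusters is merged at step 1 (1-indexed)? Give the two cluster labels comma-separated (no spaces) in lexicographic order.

1. join A+Q (d=15, Q=-98) ⇒ AQ; edges |A|=8, |Q|=7
  updated: d(AQ,G)=16, d(AQ,O)=18
2. join AQ+G (d=16, Q=-38) ⇒ AGQ; edges |AQ|=15, |G|=1
  updated: d(AGQ,O)=3
3. join AGQ+O (d=3) ⇒ AGOQ; edges |AGQ|=3/2, |O|=3/2
final tree: (((A:8,Q:7):15,G:1):3/2,O:3/2)
total length: 34

A,Q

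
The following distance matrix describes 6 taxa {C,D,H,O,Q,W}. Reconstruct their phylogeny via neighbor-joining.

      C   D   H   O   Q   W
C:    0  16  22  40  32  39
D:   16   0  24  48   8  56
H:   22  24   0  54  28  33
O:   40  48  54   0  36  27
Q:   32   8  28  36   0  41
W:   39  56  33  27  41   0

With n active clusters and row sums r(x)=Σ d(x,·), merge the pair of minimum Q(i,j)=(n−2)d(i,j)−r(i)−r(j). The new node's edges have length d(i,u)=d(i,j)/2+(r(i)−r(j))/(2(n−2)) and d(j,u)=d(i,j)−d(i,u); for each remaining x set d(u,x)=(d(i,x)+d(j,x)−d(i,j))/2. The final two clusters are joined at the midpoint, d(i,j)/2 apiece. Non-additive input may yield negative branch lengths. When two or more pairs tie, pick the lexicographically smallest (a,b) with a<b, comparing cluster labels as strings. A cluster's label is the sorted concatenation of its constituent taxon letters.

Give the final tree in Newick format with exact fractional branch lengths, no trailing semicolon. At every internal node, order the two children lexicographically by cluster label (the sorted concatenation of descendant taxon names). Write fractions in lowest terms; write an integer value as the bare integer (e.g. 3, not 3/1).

(((C:145/16,(O:117/8,W:99/8):271/16):15/16,(D:35/12,Q:61/12):159/16):193/32,H:193/32)

iteration 1: select O,W (d=27, Q=-293); attach at lengths (117/8, 99/8); label the merged cluster OW
  updated: d(C,OW)=26, d(D,OW)=77/2, d(H,OW)=30, d(OW,Q)=25
iteration 2: select D,Q (d=8, Q=-311/2); attach at lengths (35/12, 61/12); label the merged cluster DQ
  updated: d(C,DQ)=20, d(DQ,H)=22, d(DQ,OW)=111/4
iteration 3: select C,OW (d=26, Q=-399/4); attach at lengths (145/16, 271/16); label the merged cluster COW
  updated: d(COW,DQ)=87/8, d(COW,H)=13
iteration 4: select COW,DQ (d=87/8, Q=-367/8); attach at lengths (15/16, 159/16); label the merged cluster CDOQW
  updated: d(CDOQW,H)=193/16
iteration 5: select CDOQW,H (d=193/16); attach at lengths (193/32, 193/32); label the merged cluster CDHOQW
final tree: (((C:145/16,(O:117/8,W:99/8):271/16):15/16,(D:35/12,Q:61/12):159/16):193/32,H:193/32)
total length: 1343/16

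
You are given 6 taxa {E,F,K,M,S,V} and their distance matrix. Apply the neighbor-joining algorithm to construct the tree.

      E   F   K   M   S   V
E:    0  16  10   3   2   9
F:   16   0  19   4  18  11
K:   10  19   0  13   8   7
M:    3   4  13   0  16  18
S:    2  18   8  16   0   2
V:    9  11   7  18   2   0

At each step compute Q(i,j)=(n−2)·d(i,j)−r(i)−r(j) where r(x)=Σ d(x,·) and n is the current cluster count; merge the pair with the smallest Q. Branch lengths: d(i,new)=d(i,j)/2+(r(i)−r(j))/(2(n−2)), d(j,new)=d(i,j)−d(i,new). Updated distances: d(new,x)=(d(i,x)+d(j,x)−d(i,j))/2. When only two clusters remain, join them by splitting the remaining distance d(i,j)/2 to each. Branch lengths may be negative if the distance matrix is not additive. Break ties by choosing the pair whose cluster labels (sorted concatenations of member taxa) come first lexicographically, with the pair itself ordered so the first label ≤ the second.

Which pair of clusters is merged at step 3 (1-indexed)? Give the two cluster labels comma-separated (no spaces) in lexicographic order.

1. join F+M (d=4, Q=-106) ⇒ FM; edges |F|=15/4, |M|=1/4
  updated: d(E,FM)=15/2, d(FM,K)=14, d(FM,S)=15, d(FM,V)=25/2
2. join E+FM (d=15/2, Q=-55) ⇒ EFM; edges |E|=1/3, |FM|=43/6
  updated: d(EFM,K)=33/4, d(EFM,S)=19/4, d(EFM,V)=7
3. join EFM+K (d=33/4, Q=-107/4) ⇒ EFKM; edges |EFM|=53/16, |K|=79/16
  updated: d(EFKM,S)=9/4, d(EFKM,V)=23/8
4. join EFKM+S (d=9/4, Q=-57/8) ⇒ EFKMS; edges |EFKM|=25/16, |S|=11/16
  updated: d(EFKMS,V)=21/16
5. join EFKMS+V (d=21/16) ⇒ EFKMSV; edges |EFKMS|=21/32, |V|=21/32
final tree: ((((E:1/3,(F:15/4,M:1/4):43/6):53/16,K:79/16):25/16,S:11/16):21/32,V:21/32)
total length: 373/16

EFM,K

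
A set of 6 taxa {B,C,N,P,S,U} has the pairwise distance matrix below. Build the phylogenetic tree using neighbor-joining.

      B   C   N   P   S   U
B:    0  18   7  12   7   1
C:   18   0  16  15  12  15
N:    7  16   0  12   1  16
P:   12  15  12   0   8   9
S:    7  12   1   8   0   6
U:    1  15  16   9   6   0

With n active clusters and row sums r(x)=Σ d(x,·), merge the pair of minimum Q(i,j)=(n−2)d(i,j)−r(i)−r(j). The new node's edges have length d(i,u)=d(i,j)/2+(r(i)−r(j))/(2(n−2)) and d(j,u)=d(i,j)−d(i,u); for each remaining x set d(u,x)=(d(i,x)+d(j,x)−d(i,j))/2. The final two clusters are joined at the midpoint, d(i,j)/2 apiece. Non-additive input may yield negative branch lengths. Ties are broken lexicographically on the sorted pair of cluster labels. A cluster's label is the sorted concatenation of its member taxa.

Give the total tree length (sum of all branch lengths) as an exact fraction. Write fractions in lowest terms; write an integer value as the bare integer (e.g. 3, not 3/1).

iteration 1: select B,U (d=1, Q=-88); attach at lengths (1/4, 3/4); label the merged cluster BU
  updated: d(BU,C)=16, d(BU,N)=11, d(BU,P)=10, d(BU,S)=6
iteration 2: select N,S (d=1, Q=-64); attach at lengths (8/3, -5/3); label the merged cluster NS
  updated: d(BU,NS)=8, d(C,NS)=27/2, d(NS,P)=19/2
iteration 3: select BU,NS (d=8, Q=-49); attach at lengths (19/4, 13/4); label the merged cluster BNSU
  updated: d(BNSU,C)=43/4, d(BNSU,P)=23/4
iteration 4: select BNSU,C (d=43/4, Q=-63/2); attach at lengths (3/4, 10); label the merged cluster BCNSU
  updated: d(BCNSU,P)=5
iteration 5: select BCNSU,P (d=5); attach at lengths (5/2, 5/2); label the merged cluster BCNPSU
final tree: ((((B:1/4,U:3/4):19/4,(N:8/3,S:-5/3):13/4):3/4,C:10):5/2,P:5/2)
total length: 103/4

103/4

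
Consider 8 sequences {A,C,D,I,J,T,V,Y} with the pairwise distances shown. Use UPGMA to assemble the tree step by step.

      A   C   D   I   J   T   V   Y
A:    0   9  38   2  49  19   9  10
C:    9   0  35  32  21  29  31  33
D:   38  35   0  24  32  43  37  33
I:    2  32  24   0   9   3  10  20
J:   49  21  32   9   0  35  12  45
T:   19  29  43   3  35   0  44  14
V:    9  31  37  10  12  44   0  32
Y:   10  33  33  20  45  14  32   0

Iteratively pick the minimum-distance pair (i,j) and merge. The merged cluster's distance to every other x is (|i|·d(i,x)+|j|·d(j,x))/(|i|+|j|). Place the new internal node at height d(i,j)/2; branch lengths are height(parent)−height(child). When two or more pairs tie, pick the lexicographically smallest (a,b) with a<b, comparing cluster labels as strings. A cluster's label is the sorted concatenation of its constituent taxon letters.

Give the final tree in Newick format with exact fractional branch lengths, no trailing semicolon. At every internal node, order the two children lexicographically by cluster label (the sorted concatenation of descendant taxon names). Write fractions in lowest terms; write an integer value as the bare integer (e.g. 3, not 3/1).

(((((A:1,I:1):15/4,V:19/4):71/12,(T:7,Y:7):11/3):53/15,(C:21/2,J:21/2):37/10):108/35,D:121/7)

step 1: merge (A,I) at d=2; branch lengths A→1, I→1; new cluster AI
  updated: d(AI,C)=41/2, d(AI,D)=31, d(AI,J)=29, d(AI,T)=11, d(AI,V)=19/2, d(AI,Y)=15
step 2: merge (AI,V) at d=19/2; branch lengths AI→15/4, V→19/4; new cluster AIV
  updated: d(AIV,C)=24, d(AIV,D)=33, d(AIV,J)=70/3, d(AIV,T)=22, d(AIV,Y)=62/3
step 3: merge (T,Y) at d=14; branch lengths T→7, Y→7; new cluster TY
  updated: d(AIV,TY)=64/3, d(C,TY)=31, d(D,TY)=38, d(J,TY)=40
step 4: merge (C,J) at d=21; branch lengths C→21/2, J→21/2; new cluster CJ
  updated: d(AIV,CJ)=71/3, d(CJ,D)=67/2, d(CJ,TY)=71/2
step 5: merge (AIV,TY) at d=64/3; branch lengths AIV→71/12, TY→11/3; new cluster AITVY
  updated: d(AITVY,CJ)=142/5, d(AITVY,D)=35
step 6: merge (AITVY,CJ) at d=142/5; branch lengths AITVY→53/15, CJ→37/10; new cluster ACIJTVY
  updated: d(ACIJTVY,D)=242/7
step 7: merge (ACIJTVY,D) at d=242/7; branch lengths ACIJTVY→108/35, D→121/7; new cluster ACDIJTVY
final tree: (((((A:1,I:1):15/4,V:19/4):71/12,(T:7,Y:7):11/3):53/15,(C:21/2,J:21/2):37/10):108/35,D:121/7)
total length: 34729/420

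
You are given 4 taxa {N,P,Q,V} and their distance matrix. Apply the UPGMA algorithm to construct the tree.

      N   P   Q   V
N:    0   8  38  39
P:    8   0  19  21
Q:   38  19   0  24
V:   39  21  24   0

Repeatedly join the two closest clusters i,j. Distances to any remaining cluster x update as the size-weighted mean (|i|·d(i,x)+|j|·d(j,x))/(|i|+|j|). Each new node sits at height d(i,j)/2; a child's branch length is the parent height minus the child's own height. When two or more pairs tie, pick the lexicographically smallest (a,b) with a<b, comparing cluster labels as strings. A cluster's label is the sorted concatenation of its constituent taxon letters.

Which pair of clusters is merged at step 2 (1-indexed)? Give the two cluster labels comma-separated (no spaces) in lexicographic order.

Q,V

step 1: merge (N,P) at d=8; branch lengths N→4, P→4; new cluster NP
  updated: d(NP,Q)=57/2, d(NP,V)=30
step 2: merge (Q,V) at d=24; branch lengths Q→12, V→12; new cluster QV
  updated: d(NP,QV)=117/4
step 3: merge (NP,QV) at d=117/4; branch lengths NP→85/8, QV→21/8; new cluster NPQV
final tree: ((N:4,P:4):85/8,(Q:12,V:12):21/8)
total length: 181/4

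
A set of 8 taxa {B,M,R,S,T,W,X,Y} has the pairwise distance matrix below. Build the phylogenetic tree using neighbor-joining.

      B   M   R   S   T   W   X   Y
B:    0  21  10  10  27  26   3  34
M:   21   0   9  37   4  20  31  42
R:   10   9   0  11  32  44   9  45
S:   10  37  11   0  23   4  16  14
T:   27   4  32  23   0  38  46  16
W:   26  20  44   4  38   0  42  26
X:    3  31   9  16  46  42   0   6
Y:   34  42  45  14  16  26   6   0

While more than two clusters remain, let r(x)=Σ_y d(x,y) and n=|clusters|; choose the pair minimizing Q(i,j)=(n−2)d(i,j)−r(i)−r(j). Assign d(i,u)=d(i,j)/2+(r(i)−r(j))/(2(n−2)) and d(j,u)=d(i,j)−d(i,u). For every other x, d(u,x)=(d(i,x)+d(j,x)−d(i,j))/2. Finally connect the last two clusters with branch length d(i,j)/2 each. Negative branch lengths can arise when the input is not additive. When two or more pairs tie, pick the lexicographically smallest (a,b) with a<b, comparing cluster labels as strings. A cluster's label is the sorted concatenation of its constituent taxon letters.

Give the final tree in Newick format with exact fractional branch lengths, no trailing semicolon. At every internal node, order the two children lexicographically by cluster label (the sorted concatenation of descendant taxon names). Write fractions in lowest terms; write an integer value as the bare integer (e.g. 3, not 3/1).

step 1: merge (M,T) at d=4, Q=-326; branch lengths M→1/6, T→23/6; new cluster MT
  updated: d(B,MT)=22, d(MT,R)=37/2, d(MT,S)=28, d(MT,W)=27, d(MT,X)=73/2, d(MT,Y)=27
step 2: merge (X,Y) at d=6, Q=-469/2; branch lengths X→-19/20, Y→139/20; new cluster XY
  updated: d(B,XY)=31/2, d(MT,XY)=115/4, d(R,XY)=24, d(S,XY)=12, d(W,XY)=31
step 3: merge (S,W) at d=4, Q=-181; branch lengths S→-51/8, W→83/8; new cluster SW
  updated: d(B,SW)=16, d(MT,SW)=51/2, d(R,SW)=51/2, d(SW,XY)=39/2
step 4: merge (MT,R) at d=37/2, Q=-469/4; branch lengths MT→289/24, R→155/24; new cluster MRT
  updated: d(B,MRT)=27/4, d(MRT,SW)=65/4, d(MRT,XY)=137/8
step 5: merge (B,MRT) at d=27/4, Q=-519/8; branch lengths B→93/32, MRT→123/32; new cluster BMRT
  updated: d(BMRT,SW)=51/4, d(BMRT,XY)=207/16
step 6: merge (BMRT,SW) at d=51/4, Q=-723/16; branch lengths BMRT→99/32, SW→309/32; new cluster BMRSTW
  updated: d(BMRSTW,XY)=315/32
step 7: merge (BMRSTW,XY) at d=315/32; branch lengths BMRSTW→315/64, XY→315/64; new cluster BMRSTWXY
final tree: (((B:93/32,((M:1/6,T:23/6):289/24,R:155/24):123/32):99/32,(S:-51/8,W:83/8):309/32):315/64,(X:-19/20,Y:139/20):315/64)
total length: 1979/32

(((B:93/32,((M:1/6,T:23/6):289/24,R:155/24):123/32):99/32,(S:-51/8,W:83/8):309/32):315/64,(X:-19/20,Y:139/20):315/64)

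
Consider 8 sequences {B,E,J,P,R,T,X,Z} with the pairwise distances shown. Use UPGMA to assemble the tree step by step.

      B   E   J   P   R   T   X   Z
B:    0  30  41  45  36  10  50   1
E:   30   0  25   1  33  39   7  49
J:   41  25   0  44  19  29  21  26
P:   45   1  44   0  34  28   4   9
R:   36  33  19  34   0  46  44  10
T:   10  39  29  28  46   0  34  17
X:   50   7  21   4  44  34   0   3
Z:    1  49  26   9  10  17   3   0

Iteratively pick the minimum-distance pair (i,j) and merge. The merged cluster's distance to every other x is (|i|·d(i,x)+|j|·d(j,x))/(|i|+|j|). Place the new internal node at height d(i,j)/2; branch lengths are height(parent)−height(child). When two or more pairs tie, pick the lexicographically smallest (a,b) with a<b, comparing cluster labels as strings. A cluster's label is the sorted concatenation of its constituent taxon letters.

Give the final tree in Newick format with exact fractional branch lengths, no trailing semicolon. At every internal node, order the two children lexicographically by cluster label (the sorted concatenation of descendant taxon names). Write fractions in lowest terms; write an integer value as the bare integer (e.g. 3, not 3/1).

step 1: merge (B,Z) at d=1; branch lengths B→1/2, Z→1/2; new cluster BZ
  updated: d(BZ,E)=79/2, d(BZ,J)=67/2, d(BZ,P)=27, d(BZ,R)=23, d(BZ,T)=27/2, d(BZ,X)=53/2
step 2: merge (E,P) at d=1; branch lengths E→1/2, P→1/2; new cluster EP
  updated: d(BZ,EP)=133/4, d(EP,J)=69/2, d(EP,R)=67/2, d(EP,T)=67/2, d(EP,X)=11/2
step 3: merge (EP,X) at d=11/2; branch lengths EP→9/4, X→11/4; new cluster EPX
  updated: d(BZ,EPX)=31, d(EPX,J)=30, d(EPX,R)=37, d(EPX,T)=101/3
step 4: merge (BZ,T) at d=27/2; branch lengths BZ→25/4, T→27/4; new cluster BTZ
  updated: d(BTZ,EPX)=287/9, d(BTZ,J)=32, d(BTZ,R)=92/3
step 5: merge (J,R) at d=19; branch lengths J→19/2, R→19/2; new cluster JR
  updated: d(BTZ,JR)=94/3, d(EPX,JR)=67/2
step 6: merge (BTZ,JR) at d=94/3; branch lengths BTZ→107/12, JR→37/6; new cluster BJRTZ
  updated: d(BJRTZ,EPX)=488/15
step 7: merge (BJRTZ,EPX) at d=488/15; branch lengths BJRTZ→3/5, EPX→811/60; new cluster BEJPRTXZ
final tree: ((((B:1/2,Z:1/2):25/4,T:27/4):107/12,(J:19/2,R:19/2):37/6):3/5,((E:1/2,P:1/2):9/4,X:11/4):811/60)
total length: 341/5

((((B:1/2,Z:1/2):25/4,T:27/4):107/12,(J:19/2,R:19/2):37/6):3/5,((E:1/2,P:1/2):9/4,X:11/4):811/60)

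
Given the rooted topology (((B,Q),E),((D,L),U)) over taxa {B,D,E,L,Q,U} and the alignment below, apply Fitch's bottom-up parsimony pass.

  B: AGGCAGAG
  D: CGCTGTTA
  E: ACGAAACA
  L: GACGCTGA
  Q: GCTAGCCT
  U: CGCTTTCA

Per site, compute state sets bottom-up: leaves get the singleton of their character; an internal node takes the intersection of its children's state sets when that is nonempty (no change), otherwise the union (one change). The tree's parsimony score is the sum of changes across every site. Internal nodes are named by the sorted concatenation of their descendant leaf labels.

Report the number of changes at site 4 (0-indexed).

4

[col 0] BQ: children B:{A}, Q:{G} ∪→ {A,G}; cost 1
[col 0] BEQ: children BQ:{A,G}, E:{A} ∩→ {A}; cost 0
[col 0] DL: children D:{C}, L:{G} ∪→ {C,G}; cost 1
[col 0] DLU: children DL:{C,G}, U:{C} ∩→ {C}; cost 0
[col 0] BDELQU: children BEQ:{A}, DLU:{C} ∪→ {A,C}; cost 1
[col 1] BQ: children B:{G}, Q:{C} ∪→ {C,G}; cost 1
[col 1] BEQ: children BQ:{C,G}, E:{C} ∩→ {C}; cost 0
[col 1] DL: children D:{G}, L:{A} ∪→ {A,G}; cost 1
[col 1] DLU: children DL:{A,G}, U:{G} ∩→ {G}; cost 0
[col 1] BDELQU: children BEQ:{C}, DLU:{G} ∪→ {C,G}; cost 1
[col 2] BQ: children B:{G}, Q:{T} ∪→ {G,T}; cost 1
[col 2] BEQ: children BQ:{G,T}, E:{G} ∩→ {G}; cost 0
[col 2] DL: children D:{C}, L:{C} ∩→ {C}; cost 0
[col 2] DLU: children DL:{C}, U:{C} ∩→ {C}; cost 0
[col 2] BDELQU: children BEQ:{G}, DLU:{C} ∪→ {C,G}; cost 1
[col 3] BQ: children B:{C}, Q:{A} ∪→ {A,C}; cost 1
[col 3] BEQ: children BQ:{A,C}, E:{A} ∩→ {A}; cost 0
[col 3] DL: children D:{T}, L:{G} ∪→ {G,T}; cost 1
[col 3] DLU: children DL:{G,T}, U:{T} ∩→ {T}; cost 0
[col 3] BDELQU: children BEQ:{A}, DLU:{T} ∪→ {A,T}; cost 1
[col 4] BQ: children B:{A}, Q:{G} ∪→ {A,G}; cost 1
[col 4] BEQ: children BQ:{A,G}, E:{A} ∩→ {A}; cost 0
[col 4] DL: children D:{G}, L:{C} ∪→ {C,G}; cost 1
[col 4] DLU: children DL:{C,G}, U:{T} ∪→ {C,G,T}; cost 1
[col 4] BDELQU: children BEQ:{A}, DLU:{C,G,T} ∪→ {A,C,G,T}; cost 1
[col 5] BQ: children B:{G}, Q:{C} ∪→ {C,G}; cost 1
[col 5] BEQ: children BQ:{C,G}, E:{A} ∪→ {A,C,G}; cost 1
[col 5] DL: children D:{T}, L:{T} ∩→ {T}; cost 0
[col 5] DLU: children DL:{T}, U:{T} ∩→ {T}; cost 0
[col 5] BDELQU: children BEQ:{A,C,G}, DLU:{T} ∪→ {A,C,G,T}; cost 1
[col 6] BQ: children B:{A}, Q:{C} ∪→ {A,C}; cost 1
[col 6] BEQ: children BQ:{A,C}, E:{C} ∩→ {C}; cost 0
[col 6] DL: children D:{T}, L:{G} ∪→ {G,T}; cost 1
[col 6] DLU: children DL:{G,T}, U:{C} ∪→ {C,G,T}; cost 1
[col 6] BDELQU: children BEQ:{C}, DLU:{C,G,T} ∩→ {C}; cost 0
[col 7] BQ: children B:{G}, Q:{T} ∪→ {G,T}; cost 1
[col 7] BEQ: children BQ:{G,T}, E:{A} ∪→ {A,G,T}; cost 1
[col 7] DL: children D:{A}, L:{A} ∩→ {A}; cost 0
[col 7] DLU: children DL:{A}, U:{A} ∩→ {A}; cost 0
[col 7] BDELQU: children BEQ:{A,G,T}, DLU:{A} ∩→ {A}; cost 0
per-site changes: [3, 3, 2, 3, 4, 3, 3, 2]; total = 23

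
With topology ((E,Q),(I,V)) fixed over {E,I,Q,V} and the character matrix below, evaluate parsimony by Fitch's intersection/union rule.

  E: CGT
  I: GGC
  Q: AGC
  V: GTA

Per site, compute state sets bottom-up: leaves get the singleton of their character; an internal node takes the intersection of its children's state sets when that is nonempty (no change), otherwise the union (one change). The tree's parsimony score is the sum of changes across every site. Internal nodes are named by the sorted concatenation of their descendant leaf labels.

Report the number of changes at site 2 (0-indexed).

site 0, node EQ: E={C} ∪ Q={A} → {A,C} (+1)
site 0, node IV: I={G} ∩ V={G} → {G} (+0)
site 0, node EIQV: EQ={A,C} ∪ IV={G} → {A,C,G} (+1)
site 1, node EQ: E={G} ∩ Q={G} → {G} (+0)
site 1, node IV: I={G} ∪ V={T} → {G,T} (+1)
site 1, node EIQV: EQ={G} ∩ IV={G,T} → {G} (+0)
site 2, node EQ: E={T} ∪ Q={C} → {C,T} (+1)
site 2, node IV: I={C} ∪ V={A} → {A,C} (+1)
site 2, node EIQV: EQ={C,T} ∩ IV={A,C} → {C} (+0)
per-site changes: [2, 1, 2]; total = 5

2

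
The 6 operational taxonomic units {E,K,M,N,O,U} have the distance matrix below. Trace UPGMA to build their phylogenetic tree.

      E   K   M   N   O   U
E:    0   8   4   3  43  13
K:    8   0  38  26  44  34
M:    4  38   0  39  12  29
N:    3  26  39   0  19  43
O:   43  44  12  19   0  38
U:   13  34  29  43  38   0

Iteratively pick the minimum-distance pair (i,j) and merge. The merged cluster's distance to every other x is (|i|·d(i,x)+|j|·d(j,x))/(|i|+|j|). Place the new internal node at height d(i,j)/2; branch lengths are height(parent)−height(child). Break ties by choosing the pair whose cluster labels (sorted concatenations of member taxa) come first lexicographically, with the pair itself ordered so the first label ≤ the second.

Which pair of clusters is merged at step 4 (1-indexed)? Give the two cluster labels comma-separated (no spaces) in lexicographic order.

EKN,U

iteration 1: select E,N (d=3); attach at lengths (3/2, 3/2); label the merged cluster EN
  updated: d(EN,K)=17, d(EN,M)=43/2, d(EN,O)=31, d(EN,U)=28
iteration 2: select M,O (d=12); attach at lengths (6, 6); label the merged cluster MO
  updated: d(EN,MO)=105/4, d(K,MO)=41, d(MO,U)=67/2
iteration 3: select EN,K (d=17); attach at lengths (7, 17/2); label the merged cluster EKN
  updated: d(EKN,MO)=187/6, d(EKN,U)=30
iteration 4: select EKN,U (d=30); attach at lengths (13/2, 15); label the merged cluster EKNU
  updated: d(EKNU,MO)=127/4
iteration 5: select EKNU,MO (d=127/4); attach at lengths (7/8, 79/8); label the merged cluster EKMNOU
final tree: ((((E:3/2,N:3/2):7,K:17/2):13/2,U:15):7/8,(M:6,O:6):79/8)
total length: 251/4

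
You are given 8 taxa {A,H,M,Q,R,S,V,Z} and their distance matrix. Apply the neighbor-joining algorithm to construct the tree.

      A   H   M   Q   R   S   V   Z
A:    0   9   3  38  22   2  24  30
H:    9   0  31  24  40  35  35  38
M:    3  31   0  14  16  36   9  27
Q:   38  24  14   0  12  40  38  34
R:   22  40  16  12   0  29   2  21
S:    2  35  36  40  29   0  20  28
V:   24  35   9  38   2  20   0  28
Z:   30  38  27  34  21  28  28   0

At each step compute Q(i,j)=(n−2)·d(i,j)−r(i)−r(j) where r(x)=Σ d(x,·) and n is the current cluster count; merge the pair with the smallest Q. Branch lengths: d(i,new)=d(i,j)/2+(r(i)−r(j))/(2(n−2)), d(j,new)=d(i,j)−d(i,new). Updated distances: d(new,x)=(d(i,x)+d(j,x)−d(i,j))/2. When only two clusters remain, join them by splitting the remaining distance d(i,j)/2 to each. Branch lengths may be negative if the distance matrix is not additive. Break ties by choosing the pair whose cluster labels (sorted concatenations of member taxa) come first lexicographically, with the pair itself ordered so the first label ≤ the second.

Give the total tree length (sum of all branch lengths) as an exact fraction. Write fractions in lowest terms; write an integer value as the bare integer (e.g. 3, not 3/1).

iteration 1: select A,S (d=2, Q=-306); attach at lengths (-25/6, 37/6); label the merged cluster AS
  updated: d(AS,H)=21, d(AS,M)=37/2, d(AS,Q)=38, d(AS,R)=49/2, d(AS,V)=21, d(AS,Z)=28
iteration 2: select R,V (d=2, Q=-477/2); attach at lengths (-3/4, 11/4); label the merged cluster RV
  updated: d(AS,RV)=87/4, d(H,RV)=73/2, d(M,RV)=23/2, d(Q,RV)=24, d(RV,Z)=47/2
iteration 3: select AS,H (d=21, Q=-775/4); attach at lengths (243/32, 429/32); label the merged cluster AHS
  updated: d(AHS,M)=57/4, d(AHS,Q)=41/2, d(AHS,RV)=149/8, d(AHS,Z)=45/2
iteration 4: select M,Q (d=14, Q=-469/4); attach at lengths (65/24, 271/24); label the merged cluster MQ
  updated: d(AHS,MQ)=83/8, d(MQ,RV)=43/4, d(MQ,Z)=47/2
iteration 5: select AHS,Z (d=45/2, Q=-76); attach at lengths (27/4, 63/4); label the merged cluster AHSZ
  updated: d(AHSZ,MQ)=91/16, d(AHSZ,RV)=157/16
iteration 6: select AHSZ,MQ (d=91/16, Q=-105/4); attach at lengths (19/8, 53/16); label the merged cluster AHMQSZ
  updated: d(AHMQSZ,RV)=119/16
iteration 7: select AHMQSZ,RV (d=119/16); attach at lengths (119/32, 119/32); label the merged cluster AHMQRSVZ
final tree: (((((A:-25/6,S:37/6):243/32,H:429/32):27/4,Z:63/4):19/8,(M:65/24,Q:271/24):53/16):119/32,(R:-3/4,V:11/4):119/32)
total length: 597/8

597/8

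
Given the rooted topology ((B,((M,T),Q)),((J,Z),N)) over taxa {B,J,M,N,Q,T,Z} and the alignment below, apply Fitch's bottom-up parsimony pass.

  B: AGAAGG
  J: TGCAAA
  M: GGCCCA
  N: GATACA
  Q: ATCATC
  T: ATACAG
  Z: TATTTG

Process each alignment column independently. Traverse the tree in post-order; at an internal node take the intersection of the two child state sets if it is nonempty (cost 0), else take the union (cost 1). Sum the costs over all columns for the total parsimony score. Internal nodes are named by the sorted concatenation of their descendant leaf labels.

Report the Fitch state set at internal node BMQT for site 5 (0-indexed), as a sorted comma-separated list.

G

MT@0: {G} ∪ {A} = {A,G} (union, +1)
MQT@0: {A,G} ∩ {A} = {A} (intersection, +0)
BMQT@0: {A} ∩ {A} = {A} (intersection, +0)
JZ@0: {T} ∩ {T} = {T} (intersection, +0)
JNZ@0: {T} ∪ {G} = {G,T} (union, +1)
BJMNQTZ@0: {A} ∪ {G,T} = {A,G,T} (union, +1)
MT@1: {G} ∪ {T} = {G,T} (union, +1)
MQT@1: {G,T} ∩ {T} = {T} (intersection, +0)
BMQT@1: {G} ∪ {T} = {G,T} (union, +1)
JZ@1: {G} ∪ {A} = {A,G} (union, +1)
JNZ@1: {A,G} ∩ {A} = {A} (intersection, +0)
BJMNQTZ@1: {G,T} ∪ {A} = {A,G,T} (union, +1)
MT@2: {C} ∪ {A} = {A,C} (union, +1)
MQT@2: {A,C} ∩ {C} = {C} (intersection, +0)
BMQT@2: {A} ∪ {C} = {A,C} (union, +1)
JZ@2: {C} ∪ {T} = {C,T} (union, +1)
JNZ@2: {C,T} ∩ {T} = {T} (intersection, +0)
BJMNQTZ@2: {A,C} ∪ {T} = {A,C,T} (union, +1)
MT@3: {C} ∩ {C} = {C} (intersection, +0)
MQT@3: {C} ∪ {A} = {A,C} (union, +1)
BMQT@3: {A} ∩ {A,C} = {A} (intersection, +0)
JZ@3: {A} ∪ {T} = {A,T} (union, +1)
JNZ@3: {A,T} ∩ {A} = {A} (intersection, +0)
BJMNQTZ@3: {A} ∩ {A} = {A} (intersection, +0)
MT@4: {C} ∪ {A} = {A,C} (union, +1)
MQT@4: {A,C} ∪ {T} = {A,C,T} (union, +1)
BMQT@4: {G} ∪ {A,C,T} = {A,C,G,T} (union, +1)
JZ@4: {A} ∪ {T} = {A,T} (union, +1)
JNZ@4: {A,T} ∪ {C} = {A,C,T} (union, +1)
BJMNQTZ@4: {A,C,G,T} ∩ {A,C,T} = {A,C,T} (intersection, +0)
MT@5: {A} ∪ {G} = {A,G} (union, +1)
MQT@5: {A,G} ∪ {C} = {A,C,G} (union, +1)
BMQT@5: {G} ∩ {A,C,G} = {G} (intersection, +0)
JZ@5: {A} ∪ {G} = {A,G} (union, +1)
JNZ@5: {A,G} ∩ {A} = {A} (intersection, +0)
BJMNQTZ@5: {G} ∪ {A} = {A,G} (union, +1)
per-site changes: [3, 4, 4, 2, 5, 4]; total = 22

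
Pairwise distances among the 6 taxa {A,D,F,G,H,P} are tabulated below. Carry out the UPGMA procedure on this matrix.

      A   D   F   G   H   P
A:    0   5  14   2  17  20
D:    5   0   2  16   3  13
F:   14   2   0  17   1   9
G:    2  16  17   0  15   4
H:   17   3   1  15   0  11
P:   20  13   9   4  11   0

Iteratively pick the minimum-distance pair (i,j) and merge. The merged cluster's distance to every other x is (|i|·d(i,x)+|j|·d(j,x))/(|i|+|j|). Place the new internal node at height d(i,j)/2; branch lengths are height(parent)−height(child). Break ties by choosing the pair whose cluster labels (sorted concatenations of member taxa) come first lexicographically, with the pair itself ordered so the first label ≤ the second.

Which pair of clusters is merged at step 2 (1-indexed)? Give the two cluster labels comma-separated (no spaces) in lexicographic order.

iteration 1: select F,H (d=1); attach at lengths (1/2, 1/2); label the merged cluster FH
  updated: d(A,FH)=31/2, d(D,FH)=5/2, d(FH,G)=16, d(FH,P)=10
iteration 2: select A,G (d=2); attach at lengths (1, 1); label the merged cluster AG
  updated: d(AG,D)=21/2, d(AG,FH)=63/4, d(AG,P)=12
iteration 3: select D,FH (d=5/2); attach at lengths (5/4, 3/4); label the merged cluster DFH
  updated: d(AG,DFH)=14, d(DFH,P)=11
iteration 4: select DFH,P (d=11); attach at lengths (17/4, 11/2); label the merged cluster DFHP
  updated: d(AG,DFHP)=27/2
iteration 5: select AG,DFHP (d=27/2); attach at lengths (23/4, 5/4); label the merged cluster ADFGHP
final tree: ((A:1,G:1):23/4,((D:5/4,(F:1/2,H:1/2):3/4):17/4,P:11/2):5/4)
total length: 87/4

A,G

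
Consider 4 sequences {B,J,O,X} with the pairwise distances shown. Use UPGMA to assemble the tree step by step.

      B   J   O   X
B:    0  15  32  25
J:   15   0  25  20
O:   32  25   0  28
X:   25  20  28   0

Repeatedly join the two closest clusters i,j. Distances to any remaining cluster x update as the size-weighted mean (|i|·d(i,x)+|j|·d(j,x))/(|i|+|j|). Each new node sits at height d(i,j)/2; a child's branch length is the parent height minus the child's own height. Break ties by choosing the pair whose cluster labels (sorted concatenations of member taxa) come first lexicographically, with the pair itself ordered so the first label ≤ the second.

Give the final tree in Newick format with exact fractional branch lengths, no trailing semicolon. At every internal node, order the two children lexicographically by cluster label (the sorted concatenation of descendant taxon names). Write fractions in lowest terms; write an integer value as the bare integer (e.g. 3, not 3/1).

step 1: merge (B,J) at d=15; branch lengths B→15/2, J→15/2; new cluster BJ
  updated: d(BJ,O)=57/2, d(BJ,X)=45/2
step 2: merge (BJ,X) at d=45/2; branch lengths BJ→15/4, X→45/4; new cluster BJX
  updated: d(BJX,O)=85/3
step 3: merge (BJX,O) at d=85/3; branch lengths BJX→35/12, O→85/6; new cluster BJOX
final tree: (((B:15/2,J:15/2):15/4,X:45/4):35/12,O:85/6)
total length: 565/12

(((B:15/2,J:15/2):15/4,X:45/4):35/12,O:85/6)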